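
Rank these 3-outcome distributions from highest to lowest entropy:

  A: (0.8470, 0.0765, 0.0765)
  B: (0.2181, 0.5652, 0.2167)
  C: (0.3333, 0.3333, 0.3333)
C > B > A

Key insight: Entropy is maximized by uniform distributions and minimized by concentrated distributions.

- Uniform distributions have maximum entropy log₂(3) = 1.5850 bits
- The more "peaked" or concentrated a distribution, the lower its entropy

Entropies:
  H(A) = 0.7703 bits
  H(B) = 1.4225 bits
  H(C) = 1.5850 bits

Ranking: C > B > A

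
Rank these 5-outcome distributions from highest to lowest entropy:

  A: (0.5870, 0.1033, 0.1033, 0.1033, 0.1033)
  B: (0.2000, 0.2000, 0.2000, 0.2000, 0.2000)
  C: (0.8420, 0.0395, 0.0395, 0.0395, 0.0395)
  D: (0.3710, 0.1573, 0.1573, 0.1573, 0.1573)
B > D > A > C

Key insight: Entropy is maximized by uniform distributions and minimized by concentrated distributions.

Entropies:
  H(A) = 1.8040 bits
  H(B) = 2.3219 bits
  H(C) = 0.9455 bits
  H(D) = 2.2094 bits

Ranking: B > D > A > C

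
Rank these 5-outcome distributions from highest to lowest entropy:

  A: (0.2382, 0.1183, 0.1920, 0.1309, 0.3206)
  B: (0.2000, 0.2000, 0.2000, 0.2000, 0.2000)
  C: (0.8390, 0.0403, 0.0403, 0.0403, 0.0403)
B > A > C

Key insight: Entropy is maximized by uniform distributions and minimized by concentrated distributions.

- Uniform distributions have maximum entropy log₂(5) = 2.3219 bits
- The more "peaked" or concentrated a distribution, the lower its entropy

Entropies:
  H(A) = 2.2246 bits
  H(B) = 2.3219 bits
  H(C) = 0.9587 bits

Ranking: B > A > C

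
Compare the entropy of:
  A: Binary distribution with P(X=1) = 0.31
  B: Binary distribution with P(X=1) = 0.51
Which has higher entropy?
B

For binary distributions, entropy is maximized at p=0.5 and decreases as p moves toward 0 or 1.

H(A) = H(0.31) = 0.8932 bits
H(B) = H(0.51) = 0.9997 bits

Distribution B (p=0.51) is closer to uniform (p=0.5), so it has higher entropy.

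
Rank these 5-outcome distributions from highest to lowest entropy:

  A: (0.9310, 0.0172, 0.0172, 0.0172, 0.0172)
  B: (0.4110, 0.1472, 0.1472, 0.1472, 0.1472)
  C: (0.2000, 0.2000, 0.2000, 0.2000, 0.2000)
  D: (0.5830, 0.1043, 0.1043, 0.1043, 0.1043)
C > B > D > A

Key insight: Entropy is maximized by uniform distributions and minimized by concentrated distributions.

Entropies:
  H(A) = 0.5002 bits
  H(B) = 2.1550 bits
  H(C) = 2.3219 bits
  H(D) = 1.8140 bits

Ranking: C > B > D > A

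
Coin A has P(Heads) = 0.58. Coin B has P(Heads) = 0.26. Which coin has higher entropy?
A

For binary distributions, entropy is maximized at p=0.5 and decreases as p moves toward 0 or 1.

H(A) = H(0.58) = 0.9815 bits
H(B) = H(0.26) = 0.8267 bits

Distribution A (p=0.58) is closer to uniform (p=0.5), so it has higher entropy.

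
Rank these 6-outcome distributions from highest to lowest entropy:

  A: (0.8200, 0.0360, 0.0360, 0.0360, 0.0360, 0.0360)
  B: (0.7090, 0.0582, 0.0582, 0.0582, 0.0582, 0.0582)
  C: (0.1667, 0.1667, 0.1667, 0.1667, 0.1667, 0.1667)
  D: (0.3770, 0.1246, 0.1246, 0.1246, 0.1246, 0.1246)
C > D > B > A

Key insight: Entropy is maximized by uniform distributions and minimized by concentrated distributions.

Entropies:
  H(A) = 1.0980 bits
  H(B) = 1.5457 bits
  H(C) = 2.5850 bits
  H(D) = 2.4025 bits

Ranking: C > D > B > A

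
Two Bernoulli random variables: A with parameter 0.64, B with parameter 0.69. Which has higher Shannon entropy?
A

For binary distributions, entropy is maximized at p=0.5 and decreases as p moves toward 0 or 1.

H(A) = H(0.64) = 0.9427 bits
H(B) = H(0.69) = 0.8932 bits

Distribution A (p=0.64) is closer to uniform (p=0.5), so it has higher entropy.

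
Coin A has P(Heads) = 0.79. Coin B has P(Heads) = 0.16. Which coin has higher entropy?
A

For binary distributions, entropy is maximized at p=0.5 and decreases as p moves toward 0 or 1.

H(A) = H(0.79) = 0.7415 bits
H(B) = H(0.16) = 0.6343 bits

Distribution A (p=0.79) is closer to uniform (p=0.5), so it has higher entropy.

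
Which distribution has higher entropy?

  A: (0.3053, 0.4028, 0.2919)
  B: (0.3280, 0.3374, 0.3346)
B

Both distributions are close to uniform, making this a harder comparison.

H(A) = 1.5695 bits
H(B) = 1.5849 bits

The distribution closer to uniform has higher entropy.
Answer: B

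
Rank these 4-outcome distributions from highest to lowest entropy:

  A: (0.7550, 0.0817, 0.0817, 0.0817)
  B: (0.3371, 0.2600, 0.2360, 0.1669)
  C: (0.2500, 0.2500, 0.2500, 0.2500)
C > B > A

Key insight: Entropy is maximized by uniform distributions and minimized by concentrated distributions.

- Uniform distributions have maximum entropy log₂(4) = 2.0000 bits
- The more "peaked" or concentrated a distribution, the lower its entropy

Entropies:
  H(A) = 1.1916 bits
  H(B) = 1.9568 bits
  H(C) = 2.0000 bits

Ranking: C > B > A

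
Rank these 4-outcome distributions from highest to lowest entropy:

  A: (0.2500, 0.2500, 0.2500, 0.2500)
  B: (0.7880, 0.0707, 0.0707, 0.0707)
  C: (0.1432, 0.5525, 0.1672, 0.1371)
A > C > B

Key insight: Entropy is maximized by uniform distributions and minimized by concentrated distributions.

- Uniform distributions have maximum entropy log₂(4) = 2.0000 bits
- The more "peaked" or concentrated a distribution, the lower its entropy

Entropies:
  H(A) = 2.0000 bits
  H(B) = 1.0813 bits
  H(C) = 1.6988 bits

Ranking: A > C > B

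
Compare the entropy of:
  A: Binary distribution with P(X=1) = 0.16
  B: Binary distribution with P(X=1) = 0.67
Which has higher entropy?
B

For binary distributions, entropy is maximized at p=0.5 and decreases as p moves toward 0 or 1.

H(A) = H(0.16) = 0.6343 bits
H(B) = H(0.67) = 0.9149 bits

Distribution B (p=0.67) is closer to uniform (p=0.5), so it has higher entropy.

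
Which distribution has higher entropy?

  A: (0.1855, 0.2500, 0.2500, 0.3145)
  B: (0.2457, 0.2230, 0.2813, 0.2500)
B

Both distributions are close to uniform, making this a harder comparison.

H(A) = 1.9757 bits
H(B) = 1.9951 bits

The distribution closer to uniform has higher entropy.
Answer: B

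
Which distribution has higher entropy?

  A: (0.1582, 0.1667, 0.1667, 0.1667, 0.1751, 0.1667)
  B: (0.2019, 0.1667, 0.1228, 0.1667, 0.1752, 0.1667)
A

Both distributions are close to uniform, making this a harder comparison.

H(A) = 2.5843 bits
H(B) = 2.5705 bits

The distribution closer to uniform has higher entropy.
Answer: A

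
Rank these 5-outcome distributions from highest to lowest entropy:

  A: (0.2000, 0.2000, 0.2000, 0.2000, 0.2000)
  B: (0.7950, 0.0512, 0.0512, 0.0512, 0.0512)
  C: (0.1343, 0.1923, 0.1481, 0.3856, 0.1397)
A > C > B

Key insight: Entropy is maximized by uniform distributions and minimized by concentrated distributions.

- Uniform distributions have maximum entropy log₂(5) = 2.3219 bits
- The more "peaked" or concentrated a distribution, the lower its entropy

Entropies:
  H(A) = 2.3219 bits
  H(B) = 1.1418 bits
  H(C) = 2.1813 bits

Ranking: A > C > B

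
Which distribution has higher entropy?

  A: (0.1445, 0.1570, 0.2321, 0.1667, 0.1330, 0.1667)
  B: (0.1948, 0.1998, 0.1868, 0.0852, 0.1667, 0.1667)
A

Both distributions are close to uniform, making this a harder comparison.

H(A) = 2.5605 bits
H(B) = 2.5405 bits

The distribution closer to uniform has higher entropy.
Answer: A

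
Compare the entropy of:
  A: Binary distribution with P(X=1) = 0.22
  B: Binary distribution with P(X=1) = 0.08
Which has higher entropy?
A

For binary distributions, entropy is maximized at p=0.5 and decreases as p moves toward 0 or 1.

H(A) = H(0.22) = 0.7602 bits
H(B) = H(0.08) = 0.4022 bits

Distribution A (p=0.22) is closer to uniform (p=0.5), so it has higher entropy.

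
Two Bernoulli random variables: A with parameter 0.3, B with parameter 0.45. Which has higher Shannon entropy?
B

For binary distributions, entropy is maximized at p=0.5 and decreases as p moves toward 0 or 1.

H(A) = H(0.3) = 0.8813 bits
H(B) = H(0.45) = 0.9928 bits

Distribution B (p=0.45) is closer to uniform (p=0.5), so it has higher entropy.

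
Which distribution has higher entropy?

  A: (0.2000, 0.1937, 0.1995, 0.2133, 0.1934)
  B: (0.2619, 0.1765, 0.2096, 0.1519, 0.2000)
A

Both distributions are close to uniform, making this a harder comparison.

H(A) = 2.3210 bits
H(B) = 2.2978 bits

The distribution closer to uniform has higher entropy.
Answer: A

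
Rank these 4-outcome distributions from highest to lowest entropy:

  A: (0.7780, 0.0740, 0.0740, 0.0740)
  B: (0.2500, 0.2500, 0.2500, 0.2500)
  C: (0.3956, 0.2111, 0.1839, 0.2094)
B > C > A

Key insight: Entropy is maximized by uniform distributions and minimized by concentrated distributions.

- Uniform distributions have maximum entropy log₂(4) = 2.0000 bits
- The more "peaked" or concentrated a distribution, the lower its entropy

Entropies:
  H(A) = 1.1157 bits
  H(B) = 2.0000 bits
  H(C) = 1.9246 bits

Ranking: B > C > A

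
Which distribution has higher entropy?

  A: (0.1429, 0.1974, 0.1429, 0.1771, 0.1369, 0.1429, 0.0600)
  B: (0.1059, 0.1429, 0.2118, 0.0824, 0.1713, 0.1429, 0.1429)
B

Both distributions are close to uniform, making this a harder comparison.

H(A) = 2.7439 bits
H(B) = 2.7532 bits

The distribution closer to uniform has higher entropy.
Answer: B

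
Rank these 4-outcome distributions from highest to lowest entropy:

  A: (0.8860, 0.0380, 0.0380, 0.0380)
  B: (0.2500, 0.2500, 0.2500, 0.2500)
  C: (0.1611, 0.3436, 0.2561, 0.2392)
B > C > A

Key insight: Entropy is maximized by uniform distributions and minimized by concentrated distributions.

- Uniform distributions have maximum entropy log₂(4) = 2.0000 bits
- The more "peaked" or concentrated a distribution, the lower its entropy

Entropies:
  H(A) = 0.6926 bits
  H(B) = 2.0000 bits
  H(C) = 1.9508 bits

Ranking: B > C > A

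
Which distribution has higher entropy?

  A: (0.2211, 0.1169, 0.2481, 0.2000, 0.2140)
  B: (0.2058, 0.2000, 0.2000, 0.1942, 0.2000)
B

Both distributions are close to uniform, making this a harder comparison.

H(A) = 2.2826 bits
H(B) = 2.3217 bits

The distribution closer to uniform has higher entropy.
Answer: B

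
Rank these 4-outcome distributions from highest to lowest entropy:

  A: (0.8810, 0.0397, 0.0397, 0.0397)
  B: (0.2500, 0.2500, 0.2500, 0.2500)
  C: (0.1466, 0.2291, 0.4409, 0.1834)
B > C > A

Key insight: Entropy is maximized by uniform distributions and minimized by concentrated distributions.

- Uniform distributions have maximum entropy log₂(4) = 2.0000 bits
- The more "peaked" or concentrated a distribution, the lower its entropy

Entropies:
  H(A) = 0.7151 bits
  H(B) = 2.0000 bits
  H(C) = 1.8628 bits

Ranking: B > C > A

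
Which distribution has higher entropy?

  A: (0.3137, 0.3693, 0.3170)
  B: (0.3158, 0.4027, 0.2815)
A

Both distributions are close to uniform, making this a harder comparison.

H(A) = 1.5808 bits
H(B) = 1.5684 bits

The distribution closer to uniform has higher entropy.
Answer: A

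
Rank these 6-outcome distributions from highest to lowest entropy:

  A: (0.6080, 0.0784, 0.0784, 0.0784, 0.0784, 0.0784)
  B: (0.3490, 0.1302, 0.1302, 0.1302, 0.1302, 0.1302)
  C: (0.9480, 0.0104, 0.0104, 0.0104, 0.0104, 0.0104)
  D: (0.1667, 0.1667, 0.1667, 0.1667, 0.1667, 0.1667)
D > B > A > C

Key insight: Entropy is maximized by uniform distributions and minimized by concentrated distributions.

Entropies:
  H(A) = 1.8763 bits
  H(B) = 2.4447 bits
  H(C) = 0.4156 bits
  H(D) = 2.5850 bits

Ranking: D > B > A > C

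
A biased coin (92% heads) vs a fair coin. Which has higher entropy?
Fair coin

The fair coin is uniform (p=0.5), maximizing binary entropy at 1 bit. The biased coin has H(0.92) ≈ 0.402 bits — its outcome is more predictable, so its entropy is lower.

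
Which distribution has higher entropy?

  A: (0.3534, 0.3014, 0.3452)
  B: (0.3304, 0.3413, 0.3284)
B

Both distributions are close to uniform, making this a harder comparison.

H(A) = 1.5815 bits
H(B) = 1.5848 bits

The distribution closer to uniform has higher entropy.
Answer: B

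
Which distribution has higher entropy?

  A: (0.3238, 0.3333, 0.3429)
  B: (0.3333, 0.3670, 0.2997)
A

Both distributions are close to uniform, making this a harder comparison.

H(A) = 1.5846 bits
H(B) = 1.5800 bits

The distribution closer to uniform has higher entropy.
Answer: A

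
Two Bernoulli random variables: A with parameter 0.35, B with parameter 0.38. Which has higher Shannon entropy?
B

For binary distributions, entropy is maximized at p=0.5 and decreases as p moves toward 0 or 1.

H(A) = H(0.35) = 0.9341 bits
H(B) = H(0.38) = 0.9580 bits

Distribution B (p=0.38) is closer to uniform (p=0.5), so it has higher entropy.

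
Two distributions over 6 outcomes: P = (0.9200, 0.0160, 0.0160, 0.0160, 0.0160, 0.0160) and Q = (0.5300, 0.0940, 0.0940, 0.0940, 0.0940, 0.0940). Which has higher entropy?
Q

P is highly concentrated on one outcome (92%), making it nearly deterministic. Q spreads its mass more evenly (max 53%). The more spread-out distribution has higher entropy: H(P) ≈ 0.588 bits, H(Q) ≈ 2.089 bits.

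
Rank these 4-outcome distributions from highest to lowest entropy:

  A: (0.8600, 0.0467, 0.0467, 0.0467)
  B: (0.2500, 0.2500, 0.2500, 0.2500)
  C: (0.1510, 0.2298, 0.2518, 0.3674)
B > C > A

Key insight: Entropy is maximized by uniform distributions and minimized by concentrated distributions.

- Uniform distributions have maximum entropy log₂(4) = 2.0000 bits
- The more "peaked" or concentrated a distribution, the lower its entropy

Entropies:
  H(A) = 0.8061 bits
  H(B) = 2.0000 bits
  H(C) = 1.9310 bits

Ranking: B > C > A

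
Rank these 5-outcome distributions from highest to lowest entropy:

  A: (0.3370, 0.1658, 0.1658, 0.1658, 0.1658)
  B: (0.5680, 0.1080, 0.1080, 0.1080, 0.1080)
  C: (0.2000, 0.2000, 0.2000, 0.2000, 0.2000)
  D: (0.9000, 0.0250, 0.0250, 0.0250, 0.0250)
C > A > B > D

Key insight: Entropy is maximized by uniform distributions and minimized by concentrated distributions.

Entropies:
  H(A) = 2.2479 bits
  H(B) = 1.8506 bits
  H(C) = 2.3219 bits
  H(D) = 0.6690 bits

Ranking: C > A > B > D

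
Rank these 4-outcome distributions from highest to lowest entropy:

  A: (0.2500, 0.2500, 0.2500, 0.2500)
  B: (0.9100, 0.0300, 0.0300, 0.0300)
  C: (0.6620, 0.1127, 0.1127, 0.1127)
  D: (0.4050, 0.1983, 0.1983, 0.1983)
A > D > C > B

Key insight: Entropy is maximized by uniform distributions and minimized by concentrated distributions.

Entropies:
  H(A) = 2.0000 bits
  H(B) = 0.5791 bits
  H(C) = 1.4586 bits
  H(D) = 1.9169 bits

Ranking: A > D > C > B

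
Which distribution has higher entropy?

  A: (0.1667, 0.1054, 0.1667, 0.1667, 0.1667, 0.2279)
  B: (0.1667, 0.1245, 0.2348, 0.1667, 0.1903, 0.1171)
A

Both distributions are close to uniform, making this a harder comparison.

H(A) = 2.5517 bits
H(B) = 2.5445 bits

The distribution closer to uniform has higher entropy.
Answer: A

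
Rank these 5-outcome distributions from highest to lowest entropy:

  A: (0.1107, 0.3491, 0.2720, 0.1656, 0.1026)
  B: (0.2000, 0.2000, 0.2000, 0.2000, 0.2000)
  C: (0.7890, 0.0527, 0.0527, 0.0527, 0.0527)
B > A > C

Key insight: Entropy is maximized by uniform distributions and minimized by concentrated distributions.

- Uniform distributions have maximum entropy log₂(5) = 2.3219 bits
- The more "peaked" or concentrated a distribution, the lower its entropy

Entropies:
  H(A) = 2.1591 bits
  H(B) = 2.3219 bits
  H(C) = 1.1654 bits

Ranking: B > A > C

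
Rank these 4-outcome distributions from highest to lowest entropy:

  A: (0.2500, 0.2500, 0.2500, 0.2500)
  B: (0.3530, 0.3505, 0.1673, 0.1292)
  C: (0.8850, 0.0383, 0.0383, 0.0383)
A > B > C

Key insight: Entropy is maximized by uniform distributions and minimized by concentrated distributions.

- Uniform distributions have maximum entropy log₂(4) = 2.0000 bits
- The more "peaked" or concentrated a distribution, the lower its entropy

Entropies:
  H(A) = 2.0000 bits
  H(B) = 1.8735 bits
  H(C) = 0.6971 bits

Ranking: A > B > C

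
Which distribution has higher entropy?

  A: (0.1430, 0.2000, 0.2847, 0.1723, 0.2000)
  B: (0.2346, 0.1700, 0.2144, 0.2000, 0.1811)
B

Both distributions are close to uniform, making this a harder comparison.

H(A) = 2.2832 bits
H(B) = 2.3124 bits

The distribution closer to uniform has higher entropy.
Answer: B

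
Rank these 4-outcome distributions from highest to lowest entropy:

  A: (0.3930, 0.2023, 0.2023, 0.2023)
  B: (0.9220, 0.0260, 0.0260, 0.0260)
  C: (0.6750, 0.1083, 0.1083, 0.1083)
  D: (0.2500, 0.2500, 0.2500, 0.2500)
D > A > C > B

Key insight: Entropy is maximized by uniform distributions and minimized by concentrated distributions.

Entropies:
  H(A) = 1.9288 bits
  H(B) = 0.5187 bits
  H(C) = 1.4248 bits
  H(D) = 2.0000 bits

Ranking: D > A > C > B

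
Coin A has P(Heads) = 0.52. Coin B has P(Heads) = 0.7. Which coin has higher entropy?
A

For binary distributions, entropy is maximized at p=0.5 and decreases as p moves toward 0 or 1.

H(A) = H(0.52) = 0.9988 bits
H(B) = H(0.7) = 0.8813 bits

Distribution A (p=0.52) is closer to uniform (p=0.5), so it has higher entropy.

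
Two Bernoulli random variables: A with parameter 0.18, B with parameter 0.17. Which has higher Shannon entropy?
A

For binary distributions, entropy is maximized at p=0.5 and decreases as p moves toward 0 or 1.

H(A) = H(0.18) = 0.6801 bits
H(B) = H(0.17) = 0.6577 bits

Distribution A (p=0.18) is closer to uniform (p=0.5), so it has higher entropy.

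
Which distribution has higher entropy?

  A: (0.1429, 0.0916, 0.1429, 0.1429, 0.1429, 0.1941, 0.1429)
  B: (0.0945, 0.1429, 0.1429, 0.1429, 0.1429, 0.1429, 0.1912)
B

Both distributions are close to uniform, making this a harder comparison.

H(A) = 2.7802 bits
H(B) = 2.7833 bits

The distribution closer to uniform has higher entropy.
Answer: B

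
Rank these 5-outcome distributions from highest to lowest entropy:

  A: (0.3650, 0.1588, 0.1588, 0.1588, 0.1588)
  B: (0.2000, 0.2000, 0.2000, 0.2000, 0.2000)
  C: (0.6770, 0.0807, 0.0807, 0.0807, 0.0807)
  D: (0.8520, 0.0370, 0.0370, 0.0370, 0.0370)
B > A > C > D

Key insight: Entropy is maximized by uniform distributions and minimized by concentrated distributions.

Entropies:
  H(A) = 2.2168 bits
  H(B) = 2.3219 bits
  H(C) = 1.5536 bits
  H(D) = 0.9008 bits

Ranking: B > A > C > D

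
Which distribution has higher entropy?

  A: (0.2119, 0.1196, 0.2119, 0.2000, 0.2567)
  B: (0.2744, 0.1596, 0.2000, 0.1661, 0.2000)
B

Both distributions are close to uniform, making this a harder comparison.

H(A) = 2.2831 bits
H(B) = 2.2933 bits

The distribution closer to uniform has higher entropy.
Answer: B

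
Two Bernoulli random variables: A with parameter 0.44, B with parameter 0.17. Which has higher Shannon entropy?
A

For binary distributions, entropy is maximized at p=0.5 and decreases as p moves toward 0 or 1.

H(A) = H(0.44) = 0.9896 bits
H(B) = H(0.17) = 0.6577 bits

Distribution A (p=0.44) is closer to uniform (p=0.5), so it has higher entropy.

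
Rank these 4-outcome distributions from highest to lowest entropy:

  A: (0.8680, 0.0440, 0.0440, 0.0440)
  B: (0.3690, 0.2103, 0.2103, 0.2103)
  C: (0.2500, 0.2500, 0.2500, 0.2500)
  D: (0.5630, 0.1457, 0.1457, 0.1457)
C > B > D > A

Key insight: Entropy is maximized by uniform distributions and minimized by concentrated distributions.

Entropies:
  H(A) = 0.7721 bits
  H(B) = 1.9500 bits
  H(C) = 2.0000 bits
  H(D) = 1.6811 bits

Ranking: C > B > D > A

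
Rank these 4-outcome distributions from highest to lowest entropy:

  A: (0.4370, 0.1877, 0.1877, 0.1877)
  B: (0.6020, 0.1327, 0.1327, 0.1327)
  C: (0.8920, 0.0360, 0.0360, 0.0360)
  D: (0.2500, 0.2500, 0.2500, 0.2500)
D > A > B > C

Key insight: Entropy is maximized by uniform distributions and minimized by concentrated distributions.

Entropies:
  H(A) = 1.8809 bits
  H(B) = 1.6006 bits
  H(C) = 0.6650 bits
  H(D) = 2.0000 bits

Ranking: D > A > B > C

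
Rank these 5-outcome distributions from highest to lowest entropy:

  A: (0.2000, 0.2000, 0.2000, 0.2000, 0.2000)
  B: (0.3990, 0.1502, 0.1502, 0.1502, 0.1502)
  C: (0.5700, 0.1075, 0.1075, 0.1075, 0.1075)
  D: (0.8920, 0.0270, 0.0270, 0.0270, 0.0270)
A > B > C > D

Key insight: Entropy is maximized by uniform distributions and minimized by concentrated distributions.

Entropies:
  H(A) = 2.3219 bits
  H(B) = 2.1724 bits
  H(C) = 1.8458 bits
  H(D) = 0.7099 bits

Ranking: A > B > C > D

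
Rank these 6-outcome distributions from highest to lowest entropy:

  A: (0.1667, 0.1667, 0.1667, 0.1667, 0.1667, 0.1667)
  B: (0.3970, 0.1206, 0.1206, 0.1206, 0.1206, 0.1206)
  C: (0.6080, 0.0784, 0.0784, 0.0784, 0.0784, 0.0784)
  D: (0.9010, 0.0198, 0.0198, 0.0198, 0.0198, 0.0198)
A > B > C > D

Key insight: Entropy is maximized by uniform distributions and minimized by concentrated distributions.

Entropies:
  H(A) = 2.5850 bits
  H(B) = 2.3693 bits
  H(C) = 1.8763 bits
  H(D) = 0.6957 bits

Ranking: A > B > C > D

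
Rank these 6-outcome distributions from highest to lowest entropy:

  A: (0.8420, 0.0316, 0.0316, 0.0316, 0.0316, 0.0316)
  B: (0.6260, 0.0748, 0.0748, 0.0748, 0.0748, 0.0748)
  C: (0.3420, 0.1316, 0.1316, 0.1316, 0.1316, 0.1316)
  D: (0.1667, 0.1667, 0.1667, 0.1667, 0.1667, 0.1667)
D > C > B > A

Key insight: Entropy is maximized by uniform distributions and minimized by concentrated distributions.

Entropies:
  H(A) = 0.9964 bits
  H(B) = 1.8221 bits
  H(C) = 2.4545 bits
  H(D) = 2.5850 bits

Ranking: D > C > B > A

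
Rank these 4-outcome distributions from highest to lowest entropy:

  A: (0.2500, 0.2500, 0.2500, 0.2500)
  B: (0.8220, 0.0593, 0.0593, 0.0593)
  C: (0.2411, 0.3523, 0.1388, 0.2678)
A > C > B

Key insight: Entropy is maximized by uniform distributions and minimized by concentrated distributions.

- Uniform distributions have maximum entropy log₂(4) = 2.0000 bits
- The more "peaked" or concentrated a distribution, the lower its entropy

Entropies:
  H(A) = 2.0000 bits
  H(B) = 0.9578 bits
  H(C) = 1.9295 bits

Ranking: A > C > B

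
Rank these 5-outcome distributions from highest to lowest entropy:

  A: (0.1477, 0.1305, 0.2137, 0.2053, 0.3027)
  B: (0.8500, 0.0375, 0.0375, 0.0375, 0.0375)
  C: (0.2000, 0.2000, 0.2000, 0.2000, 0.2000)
C > A > B

Key insight: Entropy is maximized by uniform distributions and minimized by concentrated distributions.

- Uniform distributions have maximum entropy log₂(5) = 2.3219 bits
- The more "peaked" or concentrated a distribution, the lower its entropy

Entropies:
  H(A) = 2.2576 bits
  H(B) = 0.9098 bits
  H(C) = 2.3219 bits

Ranking: C > A > B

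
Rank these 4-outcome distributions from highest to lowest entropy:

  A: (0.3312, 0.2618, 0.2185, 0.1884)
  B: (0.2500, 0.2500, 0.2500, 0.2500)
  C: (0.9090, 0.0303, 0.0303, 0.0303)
B > A > C

Key insight: Entropy is maximized by uniform distributions and minimized by concentrated distributions.

- Uniform distributions have maximum entropy log₂(4) = 2.0000 bits
- The more "peaked" or concentrated a distribution, the lower its entropy

Entropies:
  H(A) = 1.9674 bits
  H(B) = 2.0000 bits
  H(C) = 0.5840 bits

Ranking: B > A > C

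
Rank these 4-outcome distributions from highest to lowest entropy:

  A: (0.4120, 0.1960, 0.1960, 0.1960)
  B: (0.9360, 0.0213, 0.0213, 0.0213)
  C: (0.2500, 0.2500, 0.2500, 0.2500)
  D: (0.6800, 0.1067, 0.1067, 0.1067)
C > A > D > B

Key insight: Entropy is maximized by uniform distributions and minimized by concentrated distributions.

Entropies:
  H(A) = 1.9095 bits
  H(B) = 0.4446 bits
  H(C) = 2.0000 bits
  H(D) = 1.4116 bits

Ranking: C > A > D > B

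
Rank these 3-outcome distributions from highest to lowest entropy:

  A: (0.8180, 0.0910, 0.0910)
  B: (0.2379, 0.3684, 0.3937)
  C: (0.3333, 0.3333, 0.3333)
C > B > A

Key insight: Entropy is maximized by uniform distributions and minimized by concentrated distributions.

- Uniform distributions have maximum entropy log₂(3) = 1.5850 bits
- The more "peaked" or concentrated a distribution, the lower its entropy

Entropies:
  H(A) = 0.8664 bits
  H(B) = 1.5530 bits
  H(C) = 1.5850 bits

Ranking: C > B > A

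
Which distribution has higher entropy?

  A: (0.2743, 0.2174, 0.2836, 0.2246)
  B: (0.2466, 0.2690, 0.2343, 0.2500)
B

Both distributions are close to uniform, making this a harder comparison.

H(A) = 1.9901 bits
H(B) = 1.9982 bits

The distribution closer to uniform has higher entropy.
Answer: B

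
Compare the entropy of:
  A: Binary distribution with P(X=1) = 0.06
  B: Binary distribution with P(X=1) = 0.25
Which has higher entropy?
B

For binary distributions, entropy is maximized at p=0.5 and decreases as p moves toward 0 or 1.

H(A) = H(0.06) = 0.3274 bits
H(B) = H(0.25) = 0.8113 bits

Distribution B (p=0.25) is closer to uniform (p=0.5), so it has higher entropy.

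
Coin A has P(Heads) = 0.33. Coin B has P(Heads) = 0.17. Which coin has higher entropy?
A

For binary distributions, entropy is maximized at p=0.5 and decreases as p moves toward 0 or 1.

H(A) = H(0.33) = 0.9149 bits
H(B) = H(0.17) = 0.6577 bits

Distribution A (p=0.33) is closer to uniform (p=0.5), so it has higher entropy.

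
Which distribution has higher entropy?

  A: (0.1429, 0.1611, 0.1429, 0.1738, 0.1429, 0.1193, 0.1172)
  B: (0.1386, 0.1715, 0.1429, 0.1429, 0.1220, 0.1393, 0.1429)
B

Both distributions are close to uniform, making this a harder comparison.

H(A) = 2.7947 bits
H(B) = 2.8010 bits

The distribution closer to uniform has higher entropy.
Answer: B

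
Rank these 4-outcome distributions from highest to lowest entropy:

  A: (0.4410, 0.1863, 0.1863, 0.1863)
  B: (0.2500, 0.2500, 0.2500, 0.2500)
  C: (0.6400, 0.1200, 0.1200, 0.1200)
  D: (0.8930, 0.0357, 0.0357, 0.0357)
B > A > C > D

Key insight: Entropy is maximized by uniform distributions and minimized by concentrated distributions.

Entropies:
  H(A) = 1.8759 bits
  H(B) = 2.0000 bits
  H(C) = 1.5133 bits
  H(D) = 0.6604 bits

Ranking: B > A > C > D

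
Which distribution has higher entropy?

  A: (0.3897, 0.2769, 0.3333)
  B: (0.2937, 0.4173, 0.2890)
A

Both distributions are close to uniform, making this a harder comparison.

H(A) = 1.5711 bits
H(B) = 1.5628 bits

The distribution closer to uniform has higher entropy.
Answer: A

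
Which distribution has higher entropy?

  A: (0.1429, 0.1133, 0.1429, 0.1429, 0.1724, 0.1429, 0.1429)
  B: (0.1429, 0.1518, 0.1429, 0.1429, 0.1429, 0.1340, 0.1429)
B

Both distributions are close to uniform, making this a harder comparison.

H(A) = 2.7985 bits
H(B) = 2.8066 bits

The distribution closer to uniform has higher entropy.
Answer: B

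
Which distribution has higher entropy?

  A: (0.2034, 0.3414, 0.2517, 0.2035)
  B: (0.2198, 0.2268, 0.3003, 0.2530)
B

Both distributions are close to uniform, making this a harder comparison.

H(A) = 1.9650 bits
H(B) = 1.9888 bits

The distribution closer to uniform has higher entropy.
Answer: B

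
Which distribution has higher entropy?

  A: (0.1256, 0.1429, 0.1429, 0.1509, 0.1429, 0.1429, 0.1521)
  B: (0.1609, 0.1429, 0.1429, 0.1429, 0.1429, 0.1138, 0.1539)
A

Both distributions are close to uniform, making this a harder comparison.

H(A) = 2.8051 bits
H(B) = 2.8006 bits

The distribution closer to uniform has higher entropy.
Answer: A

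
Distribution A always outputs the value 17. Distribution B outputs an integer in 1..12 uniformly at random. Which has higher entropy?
B

A is deterministic, so H(A) = 0. B is uniform over 12 outcomes, so H(B) = log₂(12) = 3.585 bits. Any distribution with genuine randomness has higher entropy than a deterministic one.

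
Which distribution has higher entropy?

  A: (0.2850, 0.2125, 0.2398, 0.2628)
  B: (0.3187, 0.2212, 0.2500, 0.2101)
A

Both distributions are close to uniform, making this a harder comparison.

H(A) = 1.9916 bits
H(B) = 1.9801 bits

The distribution closer to uniform has higher entropy.
Answer: A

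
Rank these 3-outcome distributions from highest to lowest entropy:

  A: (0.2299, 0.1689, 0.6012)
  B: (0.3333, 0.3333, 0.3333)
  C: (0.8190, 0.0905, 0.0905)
B > A > C

Key insight: Entropy is maximized by uniform distributions and minimized by concentrated distributions.

- Uniform distributions have maximum entropy log₂(3) = 1.5850 bits
- The more "peaked" or concentrated a distribution, the lower its entropy

Entropies:
  H(A) = 1.3623 bits
  H(B) = 1.5850 bits
  H(C) = 0.8633 bits

Ranking: B > A > C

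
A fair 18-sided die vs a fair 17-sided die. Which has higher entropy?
18-sided die

Both are uniform distributions; for uniform over n outcomes, H = log₂(n). H(18-sided) = log₂(18) = 4.170 bits and H(17-sided) = log₂(17) = 4.087 bits. More outcomes in a uniform distribution means higher entropy.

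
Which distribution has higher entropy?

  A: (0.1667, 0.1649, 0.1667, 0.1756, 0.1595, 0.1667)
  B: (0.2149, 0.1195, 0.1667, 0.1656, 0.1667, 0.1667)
A

Both distributions are close to uniform, making this a harder comparison.

H(A) = 2.5844 bits
H(B) = 2.5650 bits

The distribution closer to uniform has higher entropy.
Answer: A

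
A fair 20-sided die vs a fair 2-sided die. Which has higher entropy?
20-sided die

Both are uniform distributions; for uniform over n outcomes, H = log₂(n). H(20-sided) = log₂(20) = 4.322 bits and H(2-sided) = log₂(2) = 1.000 bits. More outcomes in a uniform distribution means higher entropy.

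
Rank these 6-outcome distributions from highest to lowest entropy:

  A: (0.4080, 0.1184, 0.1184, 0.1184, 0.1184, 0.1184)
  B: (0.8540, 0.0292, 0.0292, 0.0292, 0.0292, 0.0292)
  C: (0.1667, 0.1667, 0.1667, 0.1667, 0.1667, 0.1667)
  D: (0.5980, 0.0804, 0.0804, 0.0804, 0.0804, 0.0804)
C > A > D > B

Key insight: Entropy is maximized by uniform distributions and minimized by concentrated distributions.

Entropies:
  H(A) = 2.3500 bits
  H(B) = 0.9387 bits
  H(C) = 2.5850 bits
  H(D) = 1.9055 bits

Ranking: C > A > D > B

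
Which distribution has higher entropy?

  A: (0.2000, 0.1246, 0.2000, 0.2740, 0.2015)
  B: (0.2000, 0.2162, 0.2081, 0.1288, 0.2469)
B

Both distributions are close to uniform, making this a harder comparison.

H(A) = 2.2805 bits
H(B) = 2.2925 bits

The distribution closer to uniform has higher entropy.
Answer: B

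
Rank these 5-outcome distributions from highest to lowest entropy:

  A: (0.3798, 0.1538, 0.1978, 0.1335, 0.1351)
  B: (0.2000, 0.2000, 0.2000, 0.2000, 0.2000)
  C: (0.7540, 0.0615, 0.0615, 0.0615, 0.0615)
B > A > C

Key insight: Entropy is maximized by uniform distributions and minimized by concentrated distributions.

- Uniform distributions have maximum entropy log₂(5) = 2.3219 bits
- The more "peaked" or concentrated a distribution, the lower its entropy

Entropies:
  H(A) = 2.1863 bits
  H(B) = 2.3219 bits
  H(C) = 1.2969 bits

Ranking: B > A > C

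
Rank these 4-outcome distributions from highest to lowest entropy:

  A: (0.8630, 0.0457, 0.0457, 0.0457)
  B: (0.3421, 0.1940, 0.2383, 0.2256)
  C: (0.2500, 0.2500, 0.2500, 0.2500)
C > B > A

Key insight: Entropy is maximized by uniform distributions and minimized by concentrated distributions.

- Uniform distributions have maximum entropy log₂(4) = 2.0000 bits
- The more "peaked" or concentrated a distribution, the lower its entropy

Entropies:
  H(A) = 0.7935 bits
  H(B) = 1.9661 bits
  H(C) = 2.0000 bits

Ranking: C > B > A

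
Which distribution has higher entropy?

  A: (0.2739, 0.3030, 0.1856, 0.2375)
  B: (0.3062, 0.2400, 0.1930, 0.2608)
B

Both distributions are close to uniform, making this a harder comparison.

H(A) = 1.9772 bits
H(B) = 1.9807 bits

The distribution closer to uniform has higher entropy.
Answer: B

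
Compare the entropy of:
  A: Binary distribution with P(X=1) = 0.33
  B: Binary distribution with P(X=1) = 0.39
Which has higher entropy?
B

For binary distributions, entropy is maximized at p=0.5 and decreases as p moves toward 0 or 1.

H(A) = H(0.33) = 0.9149 bits
H(B) = H(0.39) = 0.9648 bits

Distribution B (p=0.39) is closer to uniform (p=0.5), so it has higher entropy.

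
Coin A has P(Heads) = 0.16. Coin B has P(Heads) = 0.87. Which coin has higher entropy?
A

For binary distributions, entropy is maximized at p=0.5 and decreases as p moves toward 0 or 1.

H(A) = H(0.16) = 0.6343 bits
H(B) = H(0.87) = 0.5574 bits

Distribution A (p=0.16) is closer to uniform (p=0.5), so it has higher entropy.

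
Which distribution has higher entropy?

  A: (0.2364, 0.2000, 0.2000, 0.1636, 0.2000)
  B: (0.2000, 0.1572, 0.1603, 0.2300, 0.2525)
A

Both distributions are close to uniform, making this a harder comparison.

H(A) = 2.3123 bits
H(B) = 2.2964 bits

The distribution closer to uniform has higher entropy.
Answer: A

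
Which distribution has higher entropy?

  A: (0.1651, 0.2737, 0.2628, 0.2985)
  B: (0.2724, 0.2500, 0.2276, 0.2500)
B

Both distributions are close to uniform, making this a harder comparison.

H(A) = 1.9679 bits
H(B) = 1.9971 bits

The distribution closer to uniform has higher entropy.
Answer: B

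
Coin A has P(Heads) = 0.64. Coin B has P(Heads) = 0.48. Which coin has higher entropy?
B

For binary distributions, entropy is maximized at p=0.5 and decreases as p moves toward 0 or 1.

H(A) = H(0.64) = 0.9427 bits
H(B) = H(0.48) = 0.9988 bits

Distribution B (p=0.48) is closer to uniform (p=0.5), so it has higher entropy.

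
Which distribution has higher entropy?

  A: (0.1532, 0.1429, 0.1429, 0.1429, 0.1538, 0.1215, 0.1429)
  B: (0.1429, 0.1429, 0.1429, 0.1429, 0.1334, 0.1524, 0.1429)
B

Both distributions are close to uniform, making this a harder comparison.

H(A) = 2.8038 bits
H(B) = 2.8064 bits

The distribution closer to uniform has higher entropy.
Answer: B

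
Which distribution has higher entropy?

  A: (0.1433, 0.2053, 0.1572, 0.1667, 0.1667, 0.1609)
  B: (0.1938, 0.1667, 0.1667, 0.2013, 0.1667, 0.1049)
A

Both distributions are close to uniform, making this a harder comparison.

H(A) = 2.5759 bits
H(B) = 2.5580 bits

The distribution closer to uniform has higher entropy.
Answer: A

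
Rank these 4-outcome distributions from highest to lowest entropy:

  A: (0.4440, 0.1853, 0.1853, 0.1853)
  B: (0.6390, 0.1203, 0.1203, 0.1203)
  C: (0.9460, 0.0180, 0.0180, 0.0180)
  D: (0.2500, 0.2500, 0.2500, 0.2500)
D > A > B > C

Key insight: Entropy is maximized by uniform distributions and minimized by concentrated distributions.

Entropies:
  H(A) = 1.8722 bits
  H(B) = 1.5157 bits
  H(C) = 0.3887 bits
  H(D) = 2.0000 bits

Ranking: D > A > B > C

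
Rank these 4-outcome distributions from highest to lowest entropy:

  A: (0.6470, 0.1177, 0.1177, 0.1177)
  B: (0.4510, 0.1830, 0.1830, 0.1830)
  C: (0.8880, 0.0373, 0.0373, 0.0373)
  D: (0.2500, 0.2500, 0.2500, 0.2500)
D > B > A > C

Key insight: Entropy is maximized by uniform distributions and minimized by concentrated distributions.

Entropies:
  H(A) = 1.4962 bits
  H(B) = 1.8632 bits
  H(C) = 0.6834 bits
  H(D) = 2.0000 bits

Ranking: D > B > A > C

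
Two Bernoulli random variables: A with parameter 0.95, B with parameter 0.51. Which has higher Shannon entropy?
B

For binary distributions, entropy is maximized at p=0.5 and decreases as p moves toward 0 or 1.

H(A) = H(0.95) = 0.2864 bits
H(B) = H(0.51) = 0.9997 bits

Distribution B (p=0.51) is closer to uniform (p=0.5), so it has higher entropy.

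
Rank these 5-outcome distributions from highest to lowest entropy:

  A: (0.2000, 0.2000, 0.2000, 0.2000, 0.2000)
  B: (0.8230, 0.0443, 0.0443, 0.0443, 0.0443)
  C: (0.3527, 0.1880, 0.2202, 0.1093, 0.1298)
A > C > B

Key insight: Entropy is maximized by uniform distributions and minimized by concentrated distributions.

- Uniform distributions have maximum entropy log₂(5) = 2.3219 bits
- The more "peaked" or concentrated a distribution, the lower its entropy

Entropies:
  H(A) = 2.3219 bits
  H(B) = 1.0275 bits
  H(C) = 2.1957 bits

Ranking: A > C > B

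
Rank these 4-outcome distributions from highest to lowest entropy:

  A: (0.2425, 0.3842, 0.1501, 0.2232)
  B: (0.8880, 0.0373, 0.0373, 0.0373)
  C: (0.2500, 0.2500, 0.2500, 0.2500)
C > A > B

Key insight: Entropy is maximized by uniform distributions and minimized by concentrated distributions.

- Uniform distributions have maximum entropy log₂(4) = 2.0000 bits
- The more "peaked" or concentrated a distribution, the lower its entropy

Entropies:
  H(A) = 1.9195 bits
  H(B) = 0.6834 bits
  H(C) = 2.0000 bits

Ranking: C > A > B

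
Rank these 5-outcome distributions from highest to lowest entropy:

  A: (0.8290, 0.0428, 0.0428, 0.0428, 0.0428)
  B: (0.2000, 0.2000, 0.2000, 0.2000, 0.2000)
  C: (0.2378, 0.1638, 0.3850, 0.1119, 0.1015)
B > C > A

Key insight: Entropy is maximized by uniform distributions and minimized by concentrated distributions.

- Uniform distributions have maximum entropy log₂(5) = 2.3219 bits
- The more "peaked" or concentrated a distribution, the lower its entropy

Entropies:
  H(A) = 1.0020 bits
  H(B) = 2.3219 bits
  H(C) = 2.1390 bits

Ranking: B > C > A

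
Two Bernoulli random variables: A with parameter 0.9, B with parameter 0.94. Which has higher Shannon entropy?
A

For binary distributions, entropy is maximized at p=0.5 and decreases as p moves toward 0 or 1.

H(A) = H(0.9) = 0.4690 bits
H(B) = H(0.94) = 0.3274 bits

Distribution A (p=0.9) is closer to uniform (p=0.5), so it has higher entropy.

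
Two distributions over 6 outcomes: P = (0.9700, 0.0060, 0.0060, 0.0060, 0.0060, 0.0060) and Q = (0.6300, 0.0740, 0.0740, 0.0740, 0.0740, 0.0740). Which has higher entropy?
Q

P is highly concentrated on one outcome (97%), making it nearly deterministic. Q spreads its mass more evenly (max 63%). The more spread-out distribution has higher entropy: H(P) ≈ 0.264 bits, H(Q) ≈ 1.810 bits.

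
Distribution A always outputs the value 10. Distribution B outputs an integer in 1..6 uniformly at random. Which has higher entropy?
B

A is deterministic, so H(A) = 0. B is uniform over 6 outcomes, so H(B) = log₂(6) = 2.585 bits. Any distribution with genuine randomness has higher entropy than a deterministic one.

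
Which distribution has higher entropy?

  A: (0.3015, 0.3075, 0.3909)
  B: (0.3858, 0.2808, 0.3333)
A

Both distributions are close to uniform, making this a harder comparison.

H(A) = 1.5744 bits
H(B) = 1.5730 bits

The distribution closer to uniform has higher entropy.
Answer: A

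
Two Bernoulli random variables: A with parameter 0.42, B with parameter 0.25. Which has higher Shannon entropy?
A

For binary distributions, entropy is maximized at p=0.5 and decreases as p moves toward 0 or 1.

H(A) = H(0.42) = 0.9815 bits
H(B) = H(0.25) = 0.8113 bits

Distribution A (p=0.42) is closer to uniform (p=0.5), so it has higher entropy.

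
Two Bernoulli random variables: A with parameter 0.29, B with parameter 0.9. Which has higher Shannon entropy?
A

For binary distributions, entropy is maximized at p=0.5 and decreases as p moves toward 0 or 1.

H(A) = H(0.29) = 0.8687 bits
H(B) = H(0.9) = 0.4690 bits

Distribution A (p=0.29) is closer to uniform (p=0.5), so it has higher entropy.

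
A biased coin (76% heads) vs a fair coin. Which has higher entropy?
Fair coin

The fair coin is uniform (p=0.5), maximizing binary entropy at 1 bit. The biased coin has H(0.76) ≈ 0.795 bits — its outcome is more predictable, so its entropy is lower.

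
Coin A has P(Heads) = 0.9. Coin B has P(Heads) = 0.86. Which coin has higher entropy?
B

For binary distributions, entropy is maximized at p=0.5 and decreases as p moves toward 0 or 1.

H(A) = H(0.9) = 0.4690 bits
H(B) = H(0.86) = 0.5842 bits

Distribution B (p=0.86) is closer to uniform (p=0.5), so it has higher entropy.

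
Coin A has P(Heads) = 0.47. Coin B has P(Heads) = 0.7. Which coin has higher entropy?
A

For binary distributions, entropy is maximized at p=0.5 and decreases as p moves toward 0 or 1.

H(A) = H(0.47) = 0.9974 bits
H(B) = H(0.7) = 0.8813 bits

Distribution A (p=0.47) is closer to uniform (p=0.5), so it has higher entropy.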